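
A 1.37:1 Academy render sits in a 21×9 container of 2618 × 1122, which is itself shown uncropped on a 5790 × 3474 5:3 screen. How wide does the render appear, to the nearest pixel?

1.37:1 Academy in 2618×1122: fills the height, so the render is 1537.14 × 1122.00.
21×9 in 5790×3474: fills the width, so the intermediate becomes 5790.00 × 2481.43 — a scale of ×2.2116.
So the render's width is 1537.14 × 2.2116 ≈ 3399.56.

3400 px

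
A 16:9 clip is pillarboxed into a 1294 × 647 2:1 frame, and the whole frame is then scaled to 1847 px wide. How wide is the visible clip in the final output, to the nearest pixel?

In the 1294×647 frame the clip fills the height: width = 647 × 16/9 ≈ 1150.22 px.
Scaling 1294 → 1847 is ×1.4274, so the width becomes 1150.22 × 1.4274 ≈ 1641.78 px.

1642 px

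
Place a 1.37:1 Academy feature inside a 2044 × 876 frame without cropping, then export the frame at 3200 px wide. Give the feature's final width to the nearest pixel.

In the 2044×876 frame the feature fills the height: width = 876 × 1.370 ≈ 1200.12 px.
Scaling 2044 → 3200 is ×1.5656, so the width becomes 1200.12 × 1.5656 ≈ 1878.86 px.

1879 px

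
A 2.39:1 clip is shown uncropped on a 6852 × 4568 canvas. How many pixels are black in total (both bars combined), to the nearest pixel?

2.39:1 is wider than 3:2, so it spans the full width.
That makes the image 2866.9456 px tall (6852 / 2.390).
Black = 4568 − 2866.9456 = 1701.0544 px.
Across the 6852-px span: 1701.0544 × 6852 ≈ 11655625 px.

11655625 pixels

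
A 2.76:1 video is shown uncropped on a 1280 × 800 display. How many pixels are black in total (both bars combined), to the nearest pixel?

430377 pixels

2.76:1 is wider than 16:10, so it spans the full width.
That makes the image 463.7681 px tall (1280 / 2.760).
Black = 800 − 463.7681 = 336.2319 px.
That's 336.2319 × 1280 ≈ 430377 black pixels.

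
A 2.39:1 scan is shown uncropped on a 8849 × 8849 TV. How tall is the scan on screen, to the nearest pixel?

Since 2.390 > 1.000, the scan is width-limited.
Content height = 8849 / 2.390 ≈ 3702.51 px.

3703 px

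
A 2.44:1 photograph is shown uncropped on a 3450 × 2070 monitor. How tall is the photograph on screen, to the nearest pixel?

2.44:1 (2.440) > 5:3 (1.667), so the photograph fills the width.
The photograph is 3450 / 2.440 ≈ 1413.93 px tall.

1414 px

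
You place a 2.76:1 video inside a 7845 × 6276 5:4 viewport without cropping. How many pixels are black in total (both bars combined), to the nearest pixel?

26936660 pixels

2.76:1 is wider than 5:4, so it spans the full width.
Content height = 7845 / 2.760 ≈ 2842.3913 px.
Black = 6276 − 2842.3913 = 3433.6087 px.
Bar area = 3433.6087 × 7845 ≈ 26936660 px.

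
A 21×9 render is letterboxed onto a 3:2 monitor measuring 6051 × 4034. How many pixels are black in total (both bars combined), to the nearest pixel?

8717762 pixels

21×9 (2.333) > 3:2 (1.500), so the render fills the width.
The render is 6051 × 9/21 ≈ 2593.2857 px tall.
4034 − 2593.2857 = 1440.7143 px of bars.
Across the 6051-px span: 1440.7143 × 6051 ≈ 8717762 px.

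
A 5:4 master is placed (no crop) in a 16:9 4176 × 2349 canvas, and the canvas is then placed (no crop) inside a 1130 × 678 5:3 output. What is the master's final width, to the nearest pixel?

795 px

First fit — 5:4 into 4176×2349 spans the height: 2936.25 × 2349.00.
Second fit — the 16:9 canvas into 1130×678 spans the width: 1130.00 × 635.62 (×0.2706 from 4176×2349).
So the master's width is 2936.25 × 0.2706 ≈ 794.53.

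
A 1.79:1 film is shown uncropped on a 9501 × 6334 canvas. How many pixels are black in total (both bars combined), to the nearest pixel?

9749725 pixels

Since 1.790 > 1.500, the film is width-limited.
Content height = 9501 / 1.790 ≈ 5307.8212 px.
Leftover height: 6334 − 5307.8212 = 1026.1788 px.
Across the 9501-px span: 1026.1788 × 9501 ≈ 9749725 px.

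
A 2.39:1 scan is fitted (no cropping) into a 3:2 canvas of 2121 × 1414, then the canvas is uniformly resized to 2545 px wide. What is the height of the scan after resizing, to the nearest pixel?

At 2121×1414 the scan is width-limited, so height = 2121 / 2.390 ≈ 887.45 px.
Resizing to 2545 px wide multiplies everything by 1.1999: 887.45 → 1064.85 px.

1065 px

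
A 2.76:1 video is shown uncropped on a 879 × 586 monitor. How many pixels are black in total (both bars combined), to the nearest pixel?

235152 pixels

2.76:1 is wider than 3×2, so it spans the full width.
The video is 879 / 2.760 ≈ 318.4783 px tall.
Leftover height: 586 − 318.4783 = 267.5217 px.
That's 267.5217 × 879 ≈ 235152 black pixels.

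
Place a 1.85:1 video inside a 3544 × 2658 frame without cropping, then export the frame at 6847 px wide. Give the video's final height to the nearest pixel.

Fitted into 3544×2658, the video spans the width; its height is 3544 / 1.850 ≈ 1915.68 px.
Scaling 3544 → 6847 is ×1.9320, so the height becomes 1915.68 × 1.9320 ≈ 3701.08 px.

3701 px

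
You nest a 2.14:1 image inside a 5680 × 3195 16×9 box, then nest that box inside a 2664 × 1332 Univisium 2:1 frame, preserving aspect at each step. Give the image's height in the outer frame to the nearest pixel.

1107 px

Inside the 5680×3195 canvas the image is width-limited at 5680.00 × 2654.21.
The 16×9 canvas is height-limited in 2664×1332, giving 2368.00 × 1332.00; scale factor 0.4169.
Applying the same ×0.4169: 2654.21 → 1106.54.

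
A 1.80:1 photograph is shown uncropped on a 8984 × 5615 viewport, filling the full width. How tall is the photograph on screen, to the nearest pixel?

That makes the image 4991.11 px tall (8984 / 1.800).

4991 px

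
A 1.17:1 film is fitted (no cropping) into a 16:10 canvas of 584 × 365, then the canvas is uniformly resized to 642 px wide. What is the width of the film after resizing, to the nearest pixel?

At 584×365 the film is height-limited, so width = 365 × 1.170 ≈ 427.05 px.
Scaling 584 → 642 is ×1.0993, so the width becomes 427.05 × 1.0993 ≈ 469.46 px.

469 px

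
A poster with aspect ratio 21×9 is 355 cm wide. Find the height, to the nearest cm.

152 cm

355·9/21 = 152.14.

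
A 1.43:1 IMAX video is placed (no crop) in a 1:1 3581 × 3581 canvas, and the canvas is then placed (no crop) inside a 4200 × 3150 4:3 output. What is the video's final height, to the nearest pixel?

2203 px

Inside the 3581×3581 canvas the video is width-limited at 3581.00 × 2504.20.
The 1:1 canvas is height-limited in 4200×3150, giving 3150.00 × 3150.00; scale factor 0.8796.
The video scales with it: height 2504.20 × 0.8796 ≈ 2202.80.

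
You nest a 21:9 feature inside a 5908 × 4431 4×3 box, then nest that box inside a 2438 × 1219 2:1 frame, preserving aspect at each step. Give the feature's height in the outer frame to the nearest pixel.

697 px

21:9 in 5908×4431: fills the width, so the feature is 5908.00 × 2532.00.
Second fit — the 4×3 canvas into 2438×1219 spans the height: 1625.33 × 1219.00 (×0.2751 from 5908×4431).
The feature scales with it: height 2532.00 × 0.2751 ≈ 696.57.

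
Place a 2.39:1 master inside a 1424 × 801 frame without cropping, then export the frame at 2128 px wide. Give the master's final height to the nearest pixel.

At 1424×801 the master is width-limited, so height = 1424 / 2.390 ≈ 595.82 px.
Scaling 1424 → 2128 is ×1.4944, so the height becomes 595.82 × 1.4944 ≈ 890.38 px.

890 px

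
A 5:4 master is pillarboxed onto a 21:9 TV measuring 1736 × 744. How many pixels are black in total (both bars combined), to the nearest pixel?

599664 pixels

Since 1.250 < 2.333, the master is height-limited.
Content width = 744 × 5/4 ≈ 930.0000 px.
Leftover width: 1736 − 930.0000 = 806.0000 px.
Across the 744-px span: 806.0000 × 744 ≈ 599664 px.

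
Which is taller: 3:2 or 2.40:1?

3:2 = 1.5 and 2.4; 2.4 > 1.5. The smaller width-to-height ratio is the taller frame.

3:2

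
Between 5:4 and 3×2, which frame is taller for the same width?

5:4 = 1.25 and 3×2 = 1.5; 1.5 > 1.25. The smaller width-to-height ratio is the taller frame.

5:4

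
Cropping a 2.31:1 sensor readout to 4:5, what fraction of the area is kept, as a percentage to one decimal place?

4:5 is narrower than 2.31:1, so the crop keeps the full height and trims the width.
Fraction kept = (0.800)/(2.310) ≈ 34.63%.

34.6%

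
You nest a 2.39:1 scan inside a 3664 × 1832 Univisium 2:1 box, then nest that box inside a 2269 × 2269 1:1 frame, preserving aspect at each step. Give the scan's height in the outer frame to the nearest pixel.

949 px

First fit — 2.39:1 into 3664×1832 spans the width: 3664.00 × 1533.05.
The Univisium 2:1 canvas is width-limited in 2269×2269, giving 2269.00 × 1134.50; scale factor 0.6193.
The scan scales with it: height 1533.05 × 0.6193 ≈ 949.37.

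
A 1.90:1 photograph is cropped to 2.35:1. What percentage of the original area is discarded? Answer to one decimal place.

19.1%

Going from 1.90:1 to 2.35:1 means cutting height while keeping width.
Fraction kept = (1.900)/(2.350) ≈ 80.85%, so 19.15% is lost.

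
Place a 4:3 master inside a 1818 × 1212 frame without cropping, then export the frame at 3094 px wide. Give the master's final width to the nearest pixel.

2750 px

Fitted into 1818×1212, the master spans the height; its width is 1212 × 4/3 ≈ 1616.00 px.
Scaling 1818 → 3094 is ×1.7019, so the width becomes 1616.00 × 1.7019 ≈ 2750.22 px.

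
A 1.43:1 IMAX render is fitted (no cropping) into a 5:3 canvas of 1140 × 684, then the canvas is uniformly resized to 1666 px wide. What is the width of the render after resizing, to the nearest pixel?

1429 px

Fitted into 1140×684, the render spans the height; its width is 684 × 1.430 ≈ 978.12 px.
Scaling 1140 → 1666 is ×1.4614, so the width becomes 978.12 × 1.4614 ≈ 1429.43 px.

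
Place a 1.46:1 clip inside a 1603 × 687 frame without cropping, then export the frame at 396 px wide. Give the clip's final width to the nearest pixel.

Fitted into 1603×687, the clip spans the height; its width is 687 × 1.460 ≈ 1003.02 px.
Scaling 1603 → 396 is ×0.2470, so the width becomes 1003.02 × 0.2470 ≈ 247.78 px.

248 px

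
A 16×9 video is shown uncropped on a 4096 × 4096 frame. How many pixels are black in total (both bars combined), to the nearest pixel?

7340032 pixels

Since 1.778 > 1.000, the video is width-limited.
The video is 4096 × 9/16 ≈ 2304.0000 px tall.
Black = 4096 − 2304.0000 = 1792.0000 px.
Across the 4096-px span: 1792.0000 × 4096 ≈ 7340032 px.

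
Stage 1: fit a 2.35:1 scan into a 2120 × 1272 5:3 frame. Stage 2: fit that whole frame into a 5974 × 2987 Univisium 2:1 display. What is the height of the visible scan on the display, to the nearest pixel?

2118 px

First fit — 2.35:1 into 2120×1272 spans the width: 2120.00 × 902.13.
Second fit — the 5:3 canvas into 5974×2987 spans the height: 4978.33 × 2987.00 (×2.3483 from 2120×1272).
The scan scales with it: height 902.13 × 2.3483 ≈ 2118.44.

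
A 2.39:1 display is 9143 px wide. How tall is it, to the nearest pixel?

Height = 9143 / 2.390 = 3825.52.

3826 px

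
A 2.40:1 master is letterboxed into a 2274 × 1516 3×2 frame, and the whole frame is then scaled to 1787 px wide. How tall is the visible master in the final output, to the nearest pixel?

At 2274×1516 the master is width-limited, so height = 2274 / 2.400 ≈ 947.50 px.
Scaling 2274 → 1787 is ×0.7858, so the height becomes 947.50 × 0.7858 ≈ 744.58 px.

745 px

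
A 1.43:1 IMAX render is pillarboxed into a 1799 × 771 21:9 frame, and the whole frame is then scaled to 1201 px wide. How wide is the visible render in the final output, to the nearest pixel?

736 px

In the 1799×771 frame the render fills the height: width = 771 × 1.430 ≈ 1102.53 px.
Resizing to 1201 px wide multiplies everything by 0.6676: 1102.53 → 736.04 px.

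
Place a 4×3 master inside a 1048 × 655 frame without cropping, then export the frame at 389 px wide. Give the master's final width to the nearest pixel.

Fitted into 1048×655, the master spans the height; its width is 655 × 4/3 ≈ 873.33 px.
Resizing to 389 px wide multiplies everything by 0.3712: 873.33 → 324.17 px.

324 px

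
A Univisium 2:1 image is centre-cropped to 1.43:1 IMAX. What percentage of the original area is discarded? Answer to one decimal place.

28.5%

1.43:1 IMAX is narrower than Univisium 2:1, so the crop keeps the full height and trims the width.
Area ratio = (1.430)/(2.000) = 71.50%; the remaining 28.50% is cropped out.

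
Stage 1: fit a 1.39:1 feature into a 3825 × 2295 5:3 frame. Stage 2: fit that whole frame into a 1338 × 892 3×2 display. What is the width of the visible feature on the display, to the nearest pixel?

1116 px

Inside the 3825×2295 canvas the feature is height-limited at 3190.05 × 2295.00.
5:3 in 1338×892: fills the width, so the intermediate becomes 1338.00 × 802.80 — a scale of ×0.3498.
So the feature's width is 3190.05 × 0.3498 ≈ 1115.89.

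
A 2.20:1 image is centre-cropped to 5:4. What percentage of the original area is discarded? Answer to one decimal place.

43.2%

Going from 2.20:1 to 5:4 means cutting width while keeping height.
Area ratio = (1.250)/(2.200) = 56.82%; the remaining 43.18% is cropped out.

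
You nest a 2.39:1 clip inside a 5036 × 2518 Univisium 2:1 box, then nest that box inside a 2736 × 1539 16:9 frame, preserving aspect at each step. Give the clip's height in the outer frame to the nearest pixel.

First fit — 2.39:1 into 5036×2518 spans the width: 5036.00 × 2107.11.
Second fit — the Univisium 2:1 canvas into 2736×1539 spans the width: 2736.00 × 1368.00 (×0.5433 from 5036×2518).
The clip scales with it: height 2107.11 × 0.5433 ≈ 1144.77.

1145 px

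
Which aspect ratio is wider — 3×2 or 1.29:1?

3×2 = 1.5 and 1.29; 1.5 > 1.29.

3×2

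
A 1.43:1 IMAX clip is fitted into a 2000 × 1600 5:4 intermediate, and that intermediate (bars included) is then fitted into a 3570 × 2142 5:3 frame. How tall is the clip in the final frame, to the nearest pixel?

Inside the 2000×1600 canvas the clip is width-limited at 2000.00 × 1398.60.
Second fit — the 5:4 canvas into 3570×2142 spans the height: 2677.50 × 2142.00 (×1.3388 from 2000×1600).
So the clip's height is 1398.60 × 1.3388 ≈ 1872.38.

1872 px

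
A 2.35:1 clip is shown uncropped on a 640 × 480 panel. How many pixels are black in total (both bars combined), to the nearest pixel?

132902 pixels

2.35:1 is wider than 4×3, so it spans the full width.
Content height = 640 / 2.350 ≈ 272.3404 px.
Black = 480 − 272.3404 = 207.6596 px.
Bar area = 207.6596 × 640 ≈ 132902 px.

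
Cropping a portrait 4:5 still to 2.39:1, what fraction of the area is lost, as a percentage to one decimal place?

66.5%

Going from portrait 4:5 to 2.39:1 means cutting height while keeping width.
Fraction kept = (0.800)/(2.390) ≈ 33.47%, so 66.53% is lost.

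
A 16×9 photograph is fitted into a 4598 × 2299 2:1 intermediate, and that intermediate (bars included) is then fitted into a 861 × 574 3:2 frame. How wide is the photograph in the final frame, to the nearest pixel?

Inside the 4598×2299 canvas the photograph is height-limited at 4087.11 × 2299.00.
2:1 in 861×574: fills the width, so the intermediate becomes 861.00 × 430.50 — a scale of ×0.1873.
The photograph scales with it: width 4087.11 × 0.1873 ≈ 765.33.

765 px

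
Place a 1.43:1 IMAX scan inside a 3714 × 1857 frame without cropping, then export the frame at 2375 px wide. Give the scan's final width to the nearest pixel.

In the 3714×1857 frame the scan fills the height: width = 1857 × 1.430 ≈ 2655.51 px.
Scaling 3714 → 2375 is ×0.6395, so the width becomes 2655.51 × 0.6395 ≈ 1698.12 px.

1698 px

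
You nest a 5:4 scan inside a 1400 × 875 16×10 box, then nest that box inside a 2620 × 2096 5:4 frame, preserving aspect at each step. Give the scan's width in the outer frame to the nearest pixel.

2047 px

5:4 in 1400×875: fills the height, so the scan is 1093.75 × 875.00.
16×10 in 2620×2096: fills the width, so the intermediate becomes 2620.00 × 1637.50 — a scale of ×1.8714.
Applying the same ×1.8714: 1093.75 → 2046.88.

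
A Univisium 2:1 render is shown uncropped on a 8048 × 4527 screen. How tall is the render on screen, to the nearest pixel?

Univisium 2:1 is wider than 16×9, so it spans the full width.
The render is 8048 × 1/2 ≈ 4024.00 px tall.

4024 px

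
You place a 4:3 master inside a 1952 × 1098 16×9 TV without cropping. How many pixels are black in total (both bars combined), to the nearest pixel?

535824 pixels

Since 1.333 < 1.778, the master is height-limited.
The master is 1098 × 4/3 ≈ 1464.0000 px wide.
Leftover width: 1952 − 1464.0000 = 488.0000 px.
Across the 1098-px span: 488.0000 × 1098 ≈ 535824 px.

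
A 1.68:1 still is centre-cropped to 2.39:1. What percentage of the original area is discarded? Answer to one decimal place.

2.39:1 is wider than 1.68:1, so the crop keeps the full width and trims the height.
Fraction kept = (1.680)/(2.390) ≈ 70.29%, so 29.71% is lost.

29.7%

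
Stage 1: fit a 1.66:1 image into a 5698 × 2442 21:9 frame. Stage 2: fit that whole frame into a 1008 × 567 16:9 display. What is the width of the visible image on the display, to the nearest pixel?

First fit — 1.66:1 into 5698×2442 spans the height: 4053.72 × 2442.00.
21:9 in 1008×567: fills the width, so the intermediate becomes 1008.00 × 432.00 — a scale of ×0.1769.
The image scales with it: width 4053.72 × 0.1769 ≈ 717.12.

717 px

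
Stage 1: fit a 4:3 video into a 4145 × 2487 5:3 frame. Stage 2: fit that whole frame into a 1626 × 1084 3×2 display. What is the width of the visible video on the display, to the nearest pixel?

1301 px

Inside the 4145×2487 canvas the video is height-limited at 3316.00 × 2487.00.
5:3 in 1626×1084: fills the width, so the intermediate becomes 1626.00 × 975.60 — a scale of ×0.3923.
Applying the same ×0.3923: 3316.00 → 1300.80.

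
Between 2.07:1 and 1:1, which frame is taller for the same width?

2.07 and 1; 2.07 > 1. The smaller width-to-height ratio is the taller frame.

1:1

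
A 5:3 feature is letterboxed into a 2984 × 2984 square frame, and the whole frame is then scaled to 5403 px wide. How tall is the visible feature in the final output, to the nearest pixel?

3242 px

Fitted into 2984×2984, the feature spans the width; its height is 2984 × 3/5 ≈ 1790.40 px.
Scaling 2984 → 5403 is ×1.8107, so the height becomes 1790.40 × 1.8107 ≈ 3241.80 px.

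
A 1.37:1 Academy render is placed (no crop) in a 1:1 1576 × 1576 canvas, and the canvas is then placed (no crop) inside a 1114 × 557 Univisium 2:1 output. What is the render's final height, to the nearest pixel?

First fit — 1.37:1 Academy into 1576×1576 spans the width: 1576.00 × 1150.36.
The 1:1 canvas is height-limited in 1114×557, giving 557.00 × 557.00; scale factor 0.3534.
The render scales with it: height 1150.36 × 0.3534 ≈ 406.57.

407 px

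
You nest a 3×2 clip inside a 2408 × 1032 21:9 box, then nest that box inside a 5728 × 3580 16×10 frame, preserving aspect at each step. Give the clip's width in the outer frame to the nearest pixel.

3×2 in 2408×1032: fills the height, so the clip is 1548.00 × 1032.00.
21:9 in 5728×3580: fills the width, so the intermediate becomes 5728.00 × 2454.86 — a scale of ×2.3787.
The clip scales with it: width 1548.00 × 2.3787 ≈ 3682.29.

3682 px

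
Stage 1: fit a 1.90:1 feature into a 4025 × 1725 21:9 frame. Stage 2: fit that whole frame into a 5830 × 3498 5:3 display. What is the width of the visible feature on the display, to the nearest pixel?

4747 px

1.90:1 in 4025×1725: fills the height, so the feature is 3277.50 × 1725.00.
The 21:9 canvas is width-limited in 5830×3498, giving 5830.00 × 2498.57; scale factor 1.4484.
The feature scales with it: width 3277.50 × 1.4484 ≈ 4747.29.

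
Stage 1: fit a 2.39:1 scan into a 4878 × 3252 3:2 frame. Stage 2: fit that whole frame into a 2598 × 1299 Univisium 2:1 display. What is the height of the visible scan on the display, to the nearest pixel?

815 px

2.39:1 in 4878×3252: fills the width, so the scan is 4878.00 × 2041.00.
3:2 in 2598×1299: fills the height, so the intermediate becomes 1948.50 × 1299.00 — a scale of ×0.3994.
The scan scales with it: height 2041.00 × 0.3994 ≈ 815.27.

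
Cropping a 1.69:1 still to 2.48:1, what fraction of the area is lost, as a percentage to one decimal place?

2.48:1 is wider than 1.69:1, so the crop keeps the full width and trims the height.
Area ratio = (1.690)/(2.480) = 68.15%; the remaining 31.85% is cropped out.

31.9%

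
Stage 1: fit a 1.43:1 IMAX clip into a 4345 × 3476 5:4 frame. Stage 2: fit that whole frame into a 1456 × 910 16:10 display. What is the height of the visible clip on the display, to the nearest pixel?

First fit — 1.43:1 IMAX into 4345×3476 spans the width: 4345.00 × 3038.46.
Second fit — the 5:4 canvas into 1456×910 spans the height: 1137.50 × 910.00 (×0.2618 from 4345×3476).
The clip scales with it: height 3038.46 × 0.2618 ≈ 795.45.

795 px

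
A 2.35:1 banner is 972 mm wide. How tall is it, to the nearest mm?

414 mm

At 2.35:1, 972 / 2.350 ≈ 413.62.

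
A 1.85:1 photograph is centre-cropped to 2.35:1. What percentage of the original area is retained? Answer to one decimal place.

The width stays; only height is cut (since 2.35:1 is wider than 1.85:1).
Fraction kept = (1.850)/(2.350) ≈ 78.72%.

78.7%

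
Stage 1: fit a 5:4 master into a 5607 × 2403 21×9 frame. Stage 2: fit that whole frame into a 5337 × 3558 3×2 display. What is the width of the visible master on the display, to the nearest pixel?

2859 px

5:4 in 5607×2403: fills the height, so the master is 3003.75 × 2403.00.
21×9 in 5337×3558: fills the width, so the intermediate becomes 5337.00 × 2287.29 — a scale of ×0.9518.
So the master's width is 3003.75 × 0.9518 ≈ 2859.11.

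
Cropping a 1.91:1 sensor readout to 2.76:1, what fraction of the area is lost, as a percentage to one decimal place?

Going from 1.91:1 to 2.76:1 means cutting height while keeping width.
Fraction kept = (1.910)/(2.760) ≈ 69.20%, so 30.80% is lost.

30.8%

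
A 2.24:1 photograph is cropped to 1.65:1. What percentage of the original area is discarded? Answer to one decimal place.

26.3%

1.65:1 is narrower than 2.24:1, so the crop keeps the full height and trims the width.
(1.650)/(2.240) ≈ 0.737 of the area survives, leaving 26.34% discarded.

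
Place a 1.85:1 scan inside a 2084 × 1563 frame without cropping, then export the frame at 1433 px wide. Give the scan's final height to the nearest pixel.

Fitted into 2084×1563, the scan spans the width; its height is 2084 / 1.850 ≈ 1126.49 px.
Scaling 2084 → 1433 is ×0.6876, so the height becomes 1126.49 × 0.6876 ≈ 774.59 px.

775 px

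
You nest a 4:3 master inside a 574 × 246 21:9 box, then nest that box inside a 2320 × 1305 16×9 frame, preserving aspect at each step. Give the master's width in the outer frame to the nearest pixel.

1326 px

4:3 in 574×246: fills the height, so the master is 328.00 × 246.00.
Second fit — the 21:9 canvas into 2320×1305 spans the width: 2320.00 × 994.29 (×4.0418 from 574×246).
So the master's width is 328.00 × 4.0418 ≈ 1325.71.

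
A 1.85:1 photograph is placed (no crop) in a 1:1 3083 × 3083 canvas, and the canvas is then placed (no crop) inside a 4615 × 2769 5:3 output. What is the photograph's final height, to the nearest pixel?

1.85:1 in 3083×3083: fills the width, so the photograph is 3083.00 × 1666.49.
Second fit — the 1:1 canvas into 4615×2769 spans the height: 2769.00 × 2769.00 (×0.8982 from 3083×3083).
So the photograph's height is 1666.49 × 0.8982 ≈ 1496.76.

1497 px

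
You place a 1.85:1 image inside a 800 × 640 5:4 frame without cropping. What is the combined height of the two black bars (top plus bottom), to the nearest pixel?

1.85:1 is wider than 5:4, so it spans the full width.
That makes the image 432.43 px tall (800 / 1.850).
640 − 432.43 = 207.57 px of bars.

208 px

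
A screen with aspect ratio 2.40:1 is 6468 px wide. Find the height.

2695 px

6468 / 2.400 = 2695.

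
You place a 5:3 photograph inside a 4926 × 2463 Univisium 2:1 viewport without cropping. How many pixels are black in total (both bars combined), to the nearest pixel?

5:3 is narrower than Univisium 2:1, so it spans the full height.
Content width = 2463 × 5/3 ≈ 4105.0000 px.
4926 − 4105.0000 = 821.0000 px of bars.
Across the 2463-px span: 821.0000 × 2463 ≈ 2022123 px.

2022123 pixels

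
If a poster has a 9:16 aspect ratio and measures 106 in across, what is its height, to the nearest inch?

188 in

Height = 106 / 9 × 16 = 188.44.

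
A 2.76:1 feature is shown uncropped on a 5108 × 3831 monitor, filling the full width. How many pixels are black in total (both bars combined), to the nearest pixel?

Content height = 5108 / 2.760 ≈ 1850.7246 px.
Black = 3831 − 1850.7246 = 1980.2754 px.
Across the 5108-px span: 1980.2754 × 5108 ≈ 10115247 px.

10115247 pixels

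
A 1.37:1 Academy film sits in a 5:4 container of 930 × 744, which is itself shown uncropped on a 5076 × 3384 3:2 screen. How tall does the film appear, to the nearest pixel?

3088 px

1.37:1 Academy in 930×744: fills the width, so the film is 930.00 × 678.83.
Second fit — the 5:4 canvas into 5076×3384 spans the height: 4230.00 × 3384.00 (×4.5484 from 930×744).
The film scales with it: height 678.83 × 4.5484 ≈ 3087.59.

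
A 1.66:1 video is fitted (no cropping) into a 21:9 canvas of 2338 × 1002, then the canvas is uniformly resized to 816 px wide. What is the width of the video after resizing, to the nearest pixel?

581 px

Fitted into 2338×1002, the video spans the height; its width is 1002 × 1.660 ≈ 1663.32 px.
Resizing to 816 px wide multiplies everything by 0.3490: 1663.32 → 580.53 px.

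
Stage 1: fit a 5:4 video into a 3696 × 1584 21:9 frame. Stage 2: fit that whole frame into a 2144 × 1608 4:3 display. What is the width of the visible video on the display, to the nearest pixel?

First fit — 5:4 into 3696×1584 spans the height: 1980.00 × 1584.00.
21:9 in 2144×1608: fills the width, so the intermediate becomes 2144.00 × 918.86 — a scale of ×0.5801.
Applying the same ×0.5801: 1980.00 → 1148.57.

1149 px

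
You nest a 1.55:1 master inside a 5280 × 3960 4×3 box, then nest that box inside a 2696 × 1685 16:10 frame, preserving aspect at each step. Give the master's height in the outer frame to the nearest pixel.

Inside the 5280×3960 canvas the master is width-limited at 5280.00 × 3406.45.
Second fit — the 4×3 canvas into 2696×1685 spans the height: 2246.67 × 1685.00 (×0.4255 from 5280×3960).
So the master's height is 3406.45 × 0.4255 ≈ 1449.46.

1449 px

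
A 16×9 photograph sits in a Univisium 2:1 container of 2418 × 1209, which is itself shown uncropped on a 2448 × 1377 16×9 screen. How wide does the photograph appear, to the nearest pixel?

First fit — 16×9 into 2418×1209 spans the height: 2149.33 × 1209.00.
Second fit — the Univisium 2:1 canvas into 2448×1377 spans the width: 2448.00 × 1224.00 (×1.0124 from 2418×1209).
So the photograph's width is 2149.33 × 1.0124 ≈ 2176.00.

2176 px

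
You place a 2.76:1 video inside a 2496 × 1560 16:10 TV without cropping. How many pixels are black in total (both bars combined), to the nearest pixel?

2.76:1 (2.760) > 16:10 (1.600), so the video fills the width.
The video is 2496 / 2.760 ≈ 904.3478 px tall.
Black = 1560 − 904.3478 = 655.6522 px.
Across the 2496-px span: 655.6522 × 2496 ≈ 1636508 px.

1636508 pixels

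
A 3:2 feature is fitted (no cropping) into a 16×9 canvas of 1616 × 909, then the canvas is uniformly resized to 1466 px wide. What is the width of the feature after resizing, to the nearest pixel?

1237 px

In the 1616×909 frame the feature fills the height: width = 909 × 3/2 ≈ 1363.50 px.
Resizing to 1466 px wide multiplies everything by 0.9072: 1363.50 → 1236.94 px.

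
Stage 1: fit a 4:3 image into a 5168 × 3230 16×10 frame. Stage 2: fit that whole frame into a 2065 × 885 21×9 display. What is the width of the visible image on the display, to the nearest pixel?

Inside the 5168×3230 canvas the image is height-limited at 4306.67 × 3230.00.
16×10 in 2065×885: fills the height, so the intermediate becomes 1416.00 × 885.00 — a scale of ×0.2740.
So the image's width is 4306.67 × 0.2740 ≈ 1180.00.

1180 px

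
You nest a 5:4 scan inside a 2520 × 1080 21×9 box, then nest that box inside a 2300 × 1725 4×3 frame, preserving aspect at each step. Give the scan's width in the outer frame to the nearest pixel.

First fit — 5:4 into 2520×1080 spans the height: 1350.00 × 1080.00.
Second fit — the 21×9 canvas into 2300×1725 spans the width: 2300.00 × 985.71 (×0.9127 from 2520×1080).
Applying the same ×0.9127: 1350.00 → 1232.14.

1232 px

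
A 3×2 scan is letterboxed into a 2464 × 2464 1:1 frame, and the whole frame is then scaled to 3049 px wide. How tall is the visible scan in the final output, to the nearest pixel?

2033 px

At 2464×2464 the scan is width-limited, so height = 2464 × 2/3 ≈ 1642.67 px.
Scaling 2464 → 3049 is ×1.2374, so the height becomes 1642.67 × 1.2374 ≈ 2032.67 px.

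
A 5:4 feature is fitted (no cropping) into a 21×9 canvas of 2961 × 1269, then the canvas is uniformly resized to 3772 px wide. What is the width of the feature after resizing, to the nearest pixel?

At 2961×1269 the feature is height-limited, so width = 1269 × 5/4 ≈ 1586.25 px.
Resizing to 3772 px wide multiplies everything by 1.2739: 1586.25 → 2020.71 px.

2021 px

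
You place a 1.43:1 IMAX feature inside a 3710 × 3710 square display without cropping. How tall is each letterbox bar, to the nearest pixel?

558 px

1.43:1 IMAX (1.430) > square (1.000), so the feature fills the width.
That makes the image 2594.41 px tall (3710 / 1.430).
Leftover height: 3710 − 2594.41 = 1115.59 px → 557.80 each side.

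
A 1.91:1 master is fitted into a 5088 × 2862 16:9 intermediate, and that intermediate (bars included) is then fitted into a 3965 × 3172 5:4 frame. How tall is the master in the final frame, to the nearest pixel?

1.91:1 in 5088×2862: fills the width, so the master is 5088.00 × 2663.87.
16:9 in 3965×3172: fills the width, so the intermediate becomes 3965.00 × 2230.31 — a scale of ×0.7793.
The master scales with it: height 2663.87 × 0.7793 ≈ 2075.92.

2076 px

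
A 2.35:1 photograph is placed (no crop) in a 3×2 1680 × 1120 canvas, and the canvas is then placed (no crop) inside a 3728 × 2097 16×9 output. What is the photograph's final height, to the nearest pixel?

1339 px

2.35:1 in 1680×1120: fills the width, so the photograph is 1680.00 × 714.89.
Second fit — the 3×2 canvas into 3728×2097 spans the height: 3145.50 × 2097.00 (×1.8723 from 1680×1120).
Applying the same ×1.8723: 714.89 → 1338.51.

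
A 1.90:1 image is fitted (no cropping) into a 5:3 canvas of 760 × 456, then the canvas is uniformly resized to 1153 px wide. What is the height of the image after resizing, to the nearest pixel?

607 px

Fitted into 760×456, the image spans the width; its height is 760 / 1.900 ≈ 400.00 px.
The frame scales by 1153/760 = 1.5171; 400.00 × 1.5171 ≈ 606.84 px.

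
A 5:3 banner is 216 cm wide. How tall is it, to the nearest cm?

216 / 5 × 3 = 129.60.

130 cm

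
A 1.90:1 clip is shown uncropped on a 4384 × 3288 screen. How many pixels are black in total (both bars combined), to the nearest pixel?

4299089 pixels

1.90:1 is wider than 4×3, so it spans the full width.
Content height = 4384 / 1.900 ≈ 2307.3684 px.
Black = 3288 − 2307.3684 = 980.6316 px.
Bar area = 980.6316 × 4384 ≈ 4299089 px.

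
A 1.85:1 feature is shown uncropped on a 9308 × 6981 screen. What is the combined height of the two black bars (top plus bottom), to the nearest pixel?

1950 px

1.85:1 (1.850) > 4:3 (1.333), so the feature fills the width.
The feature is 9308 / 1.850 ≈ 5031.35 px tall.
6981 − 5031.35 = 1949.65 px of bars.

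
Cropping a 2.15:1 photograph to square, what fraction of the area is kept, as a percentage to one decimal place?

46.5%

The height stays; only width is cut (since square is narrower than 2.15:1).
(1.000)/(2.150) ≈ 0.465 of the area survives.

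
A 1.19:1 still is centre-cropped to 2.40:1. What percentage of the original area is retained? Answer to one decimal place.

49.6%

The width stays; only height is cut (since 2.40:1 is wider than 1.19:1).
Fraction kept = (1.190)/(2.400) ≈ 49.58%.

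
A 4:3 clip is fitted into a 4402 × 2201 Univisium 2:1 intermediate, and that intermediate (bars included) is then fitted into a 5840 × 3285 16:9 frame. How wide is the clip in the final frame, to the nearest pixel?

4:3 in 4402×2201: fills the height, so the clip is 2934.67 × 2201.00.
The Univisium 2:1 canvas is width-limited in 5840×3285, giving 5840.00 × 2920.00; scale factor 1.3267.
So the clip's width is 2934.67 × 1.3267 ≈ 3893.33.

3893 px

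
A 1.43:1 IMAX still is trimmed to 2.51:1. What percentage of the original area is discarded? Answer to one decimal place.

43.0%

The width stays; only height is cut (since 2.51:1 is wider than 1.43:1 IMAX).
(1.430)/(2.510) ≈ 0.570 of the area survives, leaving 43.03% discarded.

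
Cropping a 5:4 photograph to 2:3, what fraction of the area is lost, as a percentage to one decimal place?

2:3 is narrower than 5:4, so the crop keeps the full height and trims the width.
Fraction kept = (0.667)/(1.250) ≈ 53.33%, so 46.67% is lost.

46.7%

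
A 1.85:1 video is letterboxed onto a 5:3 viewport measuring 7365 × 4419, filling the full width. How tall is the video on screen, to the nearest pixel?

Content height = 7365 / 1.850 ≈ 3981.08 px.

3981 px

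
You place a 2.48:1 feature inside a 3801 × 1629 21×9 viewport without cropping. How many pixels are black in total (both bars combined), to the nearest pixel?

366183 pixels

2.48:1 (2.480) > 21×9 (2.333), so the feature fills the width.
Content height = 3801 / 2.480 ≈ 1532.6613 px.
1629 − 1532.6613 = 96.3387 px of bars.
Across the 3801-px span: 96.3387 × 3801 ≈ 366183 px.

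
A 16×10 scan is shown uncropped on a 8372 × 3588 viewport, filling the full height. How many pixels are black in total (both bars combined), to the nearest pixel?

9440746 pixels

Content width = 3588 × 16/10 ≈ 5740.8000 px.
Leftover width: 8372 − 5740.8000 = 2631.2000 px.
Across the 3588-px span: 2631.2000 × 3588 ≈ 9440746 px.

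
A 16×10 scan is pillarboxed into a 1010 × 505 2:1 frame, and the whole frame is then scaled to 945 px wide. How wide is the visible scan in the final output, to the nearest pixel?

756 px

In the 1010×505 frame the scan fills the height: width = 505 × 16/10 ≈ 808.00 px.
Resizing to 945 px wide multiplies everything by 0.9356: 808.00 → 756.00 px.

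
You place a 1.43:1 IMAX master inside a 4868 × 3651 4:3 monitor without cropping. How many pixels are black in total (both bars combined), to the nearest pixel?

1201443 pixels

1.43:1 IMAX is wider than 4:3, so it spans the full width.
Content height = 4868 / 1.430 ≈ 3404.1958 px.
3651 − 3404.1958 = 246.8042 px of bars.
Across the 4868-px span: 246.8042 × 4868 ≈ 1201443 px.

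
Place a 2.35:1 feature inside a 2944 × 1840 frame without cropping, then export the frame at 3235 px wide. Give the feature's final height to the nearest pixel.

At 2944×1840 the feature is width-limited, so height = 2944 / 2.350 ≈ 1252.77 px.
Resizing to 3235 px wide multiplies everything by 1.0988: 1252.77 → 1376.60 px.

1377 px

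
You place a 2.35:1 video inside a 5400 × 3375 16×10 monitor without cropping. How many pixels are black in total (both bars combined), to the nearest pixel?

5816489 pixels

2.35:1 is wider than 16×10, so it spans the full width.
The video is 5400 / 2.350 ≈ 2297.8723 px tall.
3375 − 2297.8723 = 1077.1277 px of bars.
That's 1077.1277 × 5400 ≈ 5816489 black pixels.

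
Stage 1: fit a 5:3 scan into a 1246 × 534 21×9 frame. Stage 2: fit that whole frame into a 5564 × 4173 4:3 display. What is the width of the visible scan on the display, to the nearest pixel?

3974 px

First fit — 5:3 into 1246×534 spans the height: 890.00 × 534.00.
Second fit — the 21×9 canvas into 5564×4173 spans the width: 5564.00 × 2384.57 (×4.4655 from 1246×534).
Applying the same ×4.4655: 890.00 → 3974.29.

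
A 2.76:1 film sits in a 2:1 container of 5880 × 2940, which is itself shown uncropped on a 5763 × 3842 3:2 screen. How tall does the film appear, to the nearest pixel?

2088 px

2.76:1 in 5880×2940: fills the width, so the film is 5880.00 × 2130.43.
2:1 in 5763×3842: fills the width, so the intermediate becomes 5763.00 × 2881.50 — a scale of ×0.9801.
The film scales with it: height 2130.43 × 0.9801 ≈ 2088.04.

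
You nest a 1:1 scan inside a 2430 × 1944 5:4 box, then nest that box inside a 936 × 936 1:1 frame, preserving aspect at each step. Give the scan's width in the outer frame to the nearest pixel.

749 px

1:1 in 2430×1944: fills the height, so the scan is 1944.00 × 1944.00.
Second fit — the 5:4 canvas into 936×936 spans the width: 936.00 × 748.80 (×0.3852 from 2430×1944).
The scan scales with it: width 1944.00 × 0.3852 ≈ 748.80.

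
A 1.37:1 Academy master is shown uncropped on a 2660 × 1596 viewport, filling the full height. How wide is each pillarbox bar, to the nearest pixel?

The master is 1596 × 1.370 ≈ 2186.52 px wide.
2660 − 2186.52 = 473.48 px of bars (236.74 each).

237 px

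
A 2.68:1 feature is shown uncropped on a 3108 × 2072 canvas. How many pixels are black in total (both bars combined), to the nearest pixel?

2.68:1 is wider than 3:2, so it spans the full width.
Content height = 3108 / 2.680 ≈ 1159.7015 px.
2072 − 1159.7015 = 912.2985 px of bars.
That's 912.2985 × 3108 ≈ 2835424 black pixels.

2835424 pixels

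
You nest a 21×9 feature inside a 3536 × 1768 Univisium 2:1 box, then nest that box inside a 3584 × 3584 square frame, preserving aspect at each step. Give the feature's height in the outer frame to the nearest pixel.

Inside the 3536×1768 canvas the feature is width-limited at 3536.00 × 1515.43.
Second fit — the Univisium 2:1 canvas into 3584×3584 spans the width: 3584.00 × 1792.00 (×1.0136 from 3536×1768).
So the feature's height is 1515.43 × 1.0136 ≈ 1536.00.

1536 px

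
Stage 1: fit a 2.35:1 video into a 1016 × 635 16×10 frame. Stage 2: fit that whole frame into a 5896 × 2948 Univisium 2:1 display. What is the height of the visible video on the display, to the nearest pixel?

2007 px

First fit — 2.35:1 into 1016×635 spans the width: 1016.00 × 432.34.
16×10 in 5896×2948: fills the height, so the intermediate becomes 4716.80 × 2948.00 — a scale of ×4.6425.
So the video's height is 432.34 × 4.6425 ≈ 2007.15.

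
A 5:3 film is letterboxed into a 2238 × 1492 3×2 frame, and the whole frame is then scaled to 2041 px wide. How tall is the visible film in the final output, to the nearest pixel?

At 2238×1492 the film is width-limited, so height = 2238 × 3/5 ≈ 1342.80 px.
The frame scales by 2041/2238 = 0.9120; 1342.80 × 0.9120 ≈ 1224.60 px.

1225 px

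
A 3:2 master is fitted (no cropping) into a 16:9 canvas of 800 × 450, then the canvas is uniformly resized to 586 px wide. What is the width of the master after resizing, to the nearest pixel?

494 px

In the 800×450 frame the master fills the height: width = 450 × 3/2 ≈ 675.00 px.
Scaling 800 → 586 is ×0.7325, so the width becomes 675.00 × 0.7325 ≈ 494.44 px.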